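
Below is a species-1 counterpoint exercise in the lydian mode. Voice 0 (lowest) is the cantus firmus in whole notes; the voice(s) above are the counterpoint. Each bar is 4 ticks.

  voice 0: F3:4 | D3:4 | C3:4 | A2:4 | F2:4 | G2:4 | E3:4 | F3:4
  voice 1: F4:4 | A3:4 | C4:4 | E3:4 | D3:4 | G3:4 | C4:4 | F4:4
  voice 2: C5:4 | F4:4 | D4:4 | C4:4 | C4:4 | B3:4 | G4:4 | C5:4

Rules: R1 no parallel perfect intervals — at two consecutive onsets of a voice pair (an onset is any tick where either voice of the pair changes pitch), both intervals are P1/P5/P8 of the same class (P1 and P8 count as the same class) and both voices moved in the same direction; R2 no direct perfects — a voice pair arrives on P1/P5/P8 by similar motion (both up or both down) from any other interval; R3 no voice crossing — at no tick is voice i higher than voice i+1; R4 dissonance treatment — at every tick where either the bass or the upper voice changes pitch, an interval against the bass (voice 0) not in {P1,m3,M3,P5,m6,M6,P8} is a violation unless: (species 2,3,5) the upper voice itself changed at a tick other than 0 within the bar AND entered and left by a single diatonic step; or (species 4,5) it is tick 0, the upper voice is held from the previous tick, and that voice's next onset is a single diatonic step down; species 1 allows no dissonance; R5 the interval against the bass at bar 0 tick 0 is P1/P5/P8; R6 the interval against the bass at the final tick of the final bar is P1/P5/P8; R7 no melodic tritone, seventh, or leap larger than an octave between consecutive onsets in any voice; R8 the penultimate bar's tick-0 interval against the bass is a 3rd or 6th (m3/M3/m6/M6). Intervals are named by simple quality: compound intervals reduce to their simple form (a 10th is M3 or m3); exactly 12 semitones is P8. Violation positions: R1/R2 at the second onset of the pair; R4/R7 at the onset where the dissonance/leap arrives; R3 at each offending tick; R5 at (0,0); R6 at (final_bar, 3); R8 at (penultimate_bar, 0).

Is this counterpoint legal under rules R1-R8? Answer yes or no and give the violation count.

No (8 violations)

bar 0: v0=F3 v1=F4 v2=C5 (P5)
bar 1: v0=D3 v1=A3 v2=F4 (m3)
bar 2: v0=C3 v1=C4 v2=D4 (M2)
bar 3: v0=A2 v1=E3 v2=C4 (m3)
bar 4: v0=F2 v1=D3 v2=C4 (P5)
bar 5: v0=G2 v1=G3 v2=B3 (M3)
bar 6: v0=E3 v1=C4 v2=G4 (m3)
bar 7: v0=F3 v1=F4 v2=C5 (P5)
  R2 @ bar1.0: F3/F4 P8 -> D3/A3 P5 similar
  R4 @ bar2.0: C3/D4 M2 untreated
  R2 @ bar3.0: C3/C4 P8 -> A2/E3 P5 similar
  R2 @ bar5.0: F2/D3 M6 -> G2/G3 P8 similar
  R2 @ bar6.0: G3/B3 M3 -> C4/G4 P5 similar
  R1 @ bar7.0: C4/G4 P5 -> F4/C5 P5 similar
  R2 @ bar7.0: E3/C4 m6 -> F3/F4 P8 similar
  R2 @ bar7.0: E3/G4 m3 -> F3/C5 P5 similar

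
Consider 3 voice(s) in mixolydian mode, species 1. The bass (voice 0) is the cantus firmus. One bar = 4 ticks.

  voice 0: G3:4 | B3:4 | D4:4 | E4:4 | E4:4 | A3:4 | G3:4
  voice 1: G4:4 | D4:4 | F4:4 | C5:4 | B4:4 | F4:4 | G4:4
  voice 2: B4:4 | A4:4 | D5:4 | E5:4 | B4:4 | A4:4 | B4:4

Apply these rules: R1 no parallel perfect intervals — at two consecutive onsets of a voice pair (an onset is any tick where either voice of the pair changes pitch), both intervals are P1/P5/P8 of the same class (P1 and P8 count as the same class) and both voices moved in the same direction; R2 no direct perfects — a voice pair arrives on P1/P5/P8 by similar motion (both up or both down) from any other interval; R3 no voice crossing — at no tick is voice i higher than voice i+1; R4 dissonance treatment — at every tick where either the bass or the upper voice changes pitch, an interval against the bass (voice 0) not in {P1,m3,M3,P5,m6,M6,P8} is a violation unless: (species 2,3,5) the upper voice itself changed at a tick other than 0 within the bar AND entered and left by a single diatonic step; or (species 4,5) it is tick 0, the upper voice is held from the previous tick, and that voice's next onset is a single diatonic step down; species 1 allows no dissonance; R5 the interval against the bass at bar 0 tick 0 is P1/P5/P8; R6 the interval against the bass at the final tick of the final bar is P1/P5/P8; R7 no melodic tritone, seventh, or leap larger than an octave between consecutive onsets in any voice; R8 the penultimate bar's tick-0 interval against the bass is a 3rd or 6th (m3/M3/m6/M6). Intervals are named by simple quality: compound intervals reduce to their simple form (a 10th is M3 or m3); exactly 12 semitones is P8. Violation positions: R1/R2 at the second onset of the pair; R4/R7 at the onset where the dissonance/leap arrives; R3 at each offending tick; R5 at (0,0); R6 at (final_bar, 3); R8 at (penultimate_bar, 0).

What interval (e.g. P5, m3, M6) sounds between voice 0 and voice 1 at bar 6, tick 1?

P8

voice 0=G3 voice 1=G4 -> P8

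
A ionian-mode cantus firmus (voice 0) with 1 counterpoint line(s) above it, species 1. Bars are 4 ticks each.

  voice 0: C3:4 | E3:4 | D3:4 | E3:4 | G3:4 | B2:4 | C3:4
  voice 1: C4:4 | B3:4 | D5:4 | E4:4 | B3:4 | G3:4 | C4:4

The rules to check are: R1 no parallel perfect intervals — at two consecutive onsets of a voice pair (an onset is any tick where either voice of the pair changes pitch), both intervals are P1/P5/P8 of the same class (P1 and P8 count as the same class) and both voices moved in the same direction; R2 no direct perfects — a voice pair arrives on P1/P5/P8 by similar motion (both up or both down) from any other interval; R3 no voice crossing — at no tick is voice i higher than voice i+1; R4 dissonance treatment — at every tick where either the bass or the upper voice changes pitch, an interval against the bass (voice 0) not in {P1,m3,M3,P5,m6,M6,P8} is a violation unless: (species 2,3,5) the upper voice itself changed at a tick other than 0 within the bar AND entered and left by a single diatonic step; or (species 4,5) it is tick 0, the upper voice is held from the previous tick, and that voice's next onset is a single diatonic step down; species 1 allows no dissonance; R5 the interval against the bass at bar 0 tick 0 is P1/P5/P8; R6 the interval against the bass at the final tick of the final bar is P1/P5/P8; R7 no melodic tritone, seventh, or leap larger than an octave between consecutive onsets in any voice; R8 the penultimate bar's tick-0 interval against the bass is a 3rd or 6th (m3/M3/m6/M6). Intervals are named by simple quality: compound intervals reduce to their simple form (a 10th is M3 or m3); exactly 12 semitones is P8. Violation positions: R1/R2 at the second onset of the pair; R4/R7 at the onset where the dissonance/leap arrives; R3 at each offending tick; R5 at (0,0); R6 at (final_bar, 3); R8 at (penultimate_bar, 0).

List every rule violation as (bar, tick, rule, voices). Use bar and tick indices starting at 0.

(2, 0, R7, (1,))
(3, 0, R7, (1,))
(6, 0, R2, (0, 1))

bar 0: v0=C3 v1=C4 downbeat P8
bar 1: v0=E3 v1=B3 downbeat P5
bar 2: v0=D3 v1=D5 downbeat P1
bar 3: v0=E3 v1=E4 downbeat P8
bar 4: v0=G3 v1=B3 downbeat M3
bar 5: v0=B2 v1=G3 downbeat m6
bar 6: v0=C3 v1=C4 downbeat P8
  -> R7 @ bar 2 tick 0 v(1,): B3->D5 leap 15st
  -> R7 @ bar 3 tick 0 v(1,): D5->E4 leap 10st
  -> R2 @ bar 6 tick 0 v(0, 1): B2/G3 m6 -> C3/C4 P8 similar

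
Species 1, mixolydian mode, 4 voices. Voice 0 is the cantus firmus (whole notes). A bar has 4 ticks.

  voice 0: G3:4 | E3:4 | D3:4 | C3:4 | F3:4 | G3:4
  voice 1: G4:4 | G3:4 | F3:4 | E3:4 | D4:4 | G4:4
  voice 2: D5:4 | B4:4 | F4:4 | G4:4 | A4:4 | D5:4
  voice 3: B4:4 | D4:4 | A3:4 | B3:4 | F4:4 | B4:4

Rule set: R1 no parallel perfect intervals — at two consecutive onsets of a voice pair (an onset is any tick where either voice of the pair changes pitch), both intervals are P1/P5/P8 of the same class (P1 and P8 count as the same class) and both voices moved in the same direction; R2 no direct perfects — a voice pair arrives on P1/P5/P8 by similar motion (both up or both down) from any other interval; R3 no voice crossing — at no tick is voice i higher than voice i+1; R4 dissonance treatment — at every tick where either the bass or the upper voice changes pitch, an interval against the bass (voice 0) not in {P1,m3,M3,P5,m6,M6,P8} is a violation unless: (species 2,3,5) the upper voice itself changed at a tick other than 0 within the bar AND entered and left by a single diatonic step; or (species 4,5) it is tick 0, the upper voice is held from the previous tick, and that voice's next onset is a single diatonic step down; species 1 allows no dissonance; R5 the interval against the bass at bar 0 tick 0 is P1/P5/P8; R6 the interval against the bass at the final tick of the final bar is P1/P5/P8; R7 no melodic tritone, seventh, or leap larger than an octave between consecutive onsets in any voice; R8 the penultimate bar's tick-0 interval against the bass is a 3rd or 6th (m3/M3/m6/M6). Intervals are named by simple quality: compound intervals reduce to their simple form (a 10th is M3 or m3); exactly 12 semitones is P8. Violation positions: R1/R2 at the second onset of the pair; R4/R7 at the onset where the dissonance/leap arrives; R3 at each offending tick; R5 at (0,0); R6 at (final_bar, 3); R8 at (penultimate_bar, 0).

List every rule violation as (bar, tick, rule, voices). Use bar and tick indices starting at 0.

bar 0: v0=G3 v1=G4 v2=D5 v3=B4 downbeat M3
bar 1: v0=E3 v1=G3 v2=B4 v3=D4 downbeat m7
bar 2: v0=D3 v1=F3 v2=F4 v3=A3 downbeat P5
bar 3: v0=C3 v1=E3 v2=G4 v3=B3 downbeat M7
bar 4: v0=F3 v1=D4 v2=A4 v3=F4 downbeat P8
bar 5: v0=G3 v1=G4 v2=D5 v3=B4 downbeat M3
  -> R3 @ bar 0 tick 0 v(2, 3): D5 above B4
  -> R5 @ bar 0 tick 0 v(0, 3): opens on M3
  -> R3 @ bar 0 tick 1 v(2, 3): D5 above B4
  -> R3 @ bar 0 tick 2 v(2, 3): D5 above B4
  -> R3 @ bar 0 tick 3 v(2, 3): D5 above B4
  -> R1 @ bar 1 tick 0 v(0, 2): G3/D5 P5 -> E3/B4 P5 similar
  -> R2 @ bar 1 tick 0 v(1, 3): G4/B4 M3 -> G3/D4 P5 similar
  -> R3 @ bar 1 tick 0 v(2, 3): B4 above D4
  -> R4 @ bar 1 tick 0 v(0, 3): E3/D4 m7 untreated
  -> R3 @ bar 1 tick 1 v(2, 3): B4 above D4
  -> R3 @ bar 1 tick 2 v(2, 3): B4 above D4
  -> R3 @ bar 1 tick 3 v(2, 3): B4 above D4
  -> R2 @ bar 2 tick 0 v(0, 3): E3/D4 m7 -> D3/A3 P5 similar
  -> R2 @ bar 2 tick 0 v(1, 2): G3/B4 M3 -> F3/F4 P8 similar
  -> R3 @ bar 2 tick 0 v(2, 3): F4 above A3
  -> R7 @ bar 2 tick 0 v(2,): B4->F4 leap 6st
  -> R3 @ bar 2 tick 1 v(2, 3): F4 above A3
  -> R3 @ bar 2 tick 2 v(2, 3): F4 above A3
  -> R3 @ bar 2 tick 3 v(2, 3): F4 above A3
  -> R3 @ bar 3 tick 0 v(2, 3): G4 above B3
  -> R4 @ bar 3 tick 0 v(0, 3): C3/B3 M7 untreated
  -> R3 @ bar 3 tick 1 v(2, 3): G4 above B3
  -> R3 @ bar 3 tick 2 v(2, 3): G4 above B3
  -> R3 @ bar 3 tick 3 v(2, 3): G4 above B3
  -> R2 @ bar 4 tick 0 v(0, 3): C3/B3 M7 -> F3/F4 P8 similar
  -> R2 @ bar 4 tick 0 v(1, 2): E3/G4 m3 -> D4/A4 P5 similar
  -> R3 @ bar 4 tick 0 v(2, 3): A4 above F4
  -> R7 @ bar 4 tick 0 v(1,): E3->D4 leap 10st
  -> R7 @ bar 4 tick 0 v(3,): B3->F4 leap 6st
  -> R8 @ bar 4 tick 0 v(0, 3): penult P8 not 3rd/6th
  -> R3 @ bar 4 tick 1 v(2, 3): A4 above F4
  -> R3 @ bar 4 tick 2 v(2, 3): A4 above F4
  -> R3 @ bar 4 tick 3 v(2, 3): A4 above F4
  -> R1 @ bar 5 tick 0 v(1, 2): D4/A4 P5 -> G4/D5 P5 similar
  -> R2 @ bar 5 tick 0 v(0, 1): F3/D4 M6 -> G3/G4 P8 similar
  -> R2 @ bar 5 tick 0 v(0, 2): F3/A4 M3 -> G3/D5 P5 similar
  -> R3 @ bar 5 tick 0 v(2, 3): D5 above B4
  -> R7 @ bar 5 tick 0 v(3,): F4->B4 leap 6st
  -> R3 @ bar 5 tick 1 v(2, 3): D5 above B4
  -> R3 @ bar 5 tick 2 v(2, 3): D5 above B4
  -> R3 @ bar 5 tick 3 v(2, 3): D5 above B4
  -> R6 @ bar 5 tick 3 v(0, 3): closes on M3

(0, 0, R3, (2, 3))
(0, 0, R5, (0, 3))
(0, 1, R3, (2, 3))
(0, 2, R3, (2, 3))
(0, 3, R3, (2, 3))
(1, 0, R1, (0, 2))
(1, 0, R2, (1, 3))
(1, 0, R3, (2, 3))
(1, 0, R4, (0, 3))
(1, 1, R3, (2, 3))
(1, 2, R3, (2, 3))
(1, 3, R3, (2, 3))
(2, 0, R2, (0, 3))
(2, 0, R2, (1, 2))
(2, 0, R3, (2, 3))
(2, 0, R7, (2,))
(2, 1, R3, (2, 3))
(2, 2, R3, (2, 3))
(2, 3, R3, (2, 3))
(3, 0, R3, (2, 3))
(3, 0, R4, (0, 3))
(3, 1, R3, (2, 3))
(3, 2, R3, (2, 3))
(3, 3, R3, (2, 3))
(4, 0, R2, (0, 3))
(4, 0, R2, (1, 2))
(4, 0, R3, (2, 3))
(4, 0, R7, (1,))
(4, 0, R7, (3,))
(4, 0, R8, (0, 3))
(4, 1, R3, (2, 3))
(4, 2, R3, (2, 3))
(4, 3, R3, (2, 3))
(5, 0, R1, (1, 2))
(5, 0, R2, (0, 1))
(5, 0, R2, (0, 2))
(5, 0, R3, (2, 3))
(5, 0, R7, (3,))
(5, 1, R3, (2, 3))
(5, 2, R3, (2, 3))
(5, 3, R3, (2, 3))
(5, 3, R6, (0, 3))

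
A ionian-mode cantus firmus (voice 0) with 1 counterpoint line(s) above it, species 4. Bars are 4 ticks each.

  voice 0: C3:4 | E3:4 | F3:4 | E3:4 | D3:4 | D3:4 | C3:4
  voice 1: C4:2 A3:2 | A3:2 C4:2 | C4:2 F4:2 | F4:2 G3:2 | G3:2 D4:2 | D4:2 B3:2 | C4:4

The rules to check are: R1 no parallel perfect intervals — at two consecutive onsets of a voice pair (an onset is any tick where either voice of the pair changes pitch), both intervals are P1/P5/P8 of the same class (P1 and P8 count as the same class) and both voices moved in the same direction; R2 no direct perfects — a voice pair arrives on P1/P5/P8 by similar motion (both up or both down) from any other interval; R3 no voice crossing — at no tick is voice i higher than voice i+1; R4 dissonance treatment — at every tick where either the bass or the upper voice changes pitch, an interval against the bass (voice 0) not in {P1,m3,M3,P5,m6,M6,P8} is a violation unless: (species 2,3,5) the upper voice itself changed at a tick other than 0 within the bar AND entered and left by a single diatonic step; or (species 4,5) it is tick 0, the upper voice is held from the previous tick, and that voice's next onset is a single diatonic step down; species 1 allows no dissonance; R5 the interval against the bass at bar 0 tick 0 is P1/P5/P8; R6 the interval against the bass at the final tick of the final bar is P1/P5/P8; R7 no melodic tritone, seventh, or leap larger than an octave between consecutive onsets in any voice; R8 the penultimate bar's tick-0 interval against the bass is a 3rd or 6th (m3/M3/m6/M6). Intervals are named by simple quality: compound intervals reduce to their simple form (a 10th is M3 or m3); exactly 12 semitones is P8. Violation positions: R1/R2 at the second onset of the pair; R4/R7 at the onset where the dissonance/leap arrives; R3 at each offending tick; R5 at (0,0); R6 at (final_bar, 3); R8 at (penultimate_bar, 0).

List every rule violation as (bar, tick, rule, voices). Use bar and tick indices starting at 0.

(1, 0, R4, (0, 1))
(3, 0, R4, (0, 1))
(3, 2, R7, (1,))
(4, 0, R4, (0, 1))
(5, 0, R8, (0, 1))

bar 0: v0=C3 v1=C4 downbeat P8
bar 1: v0=E3 v1=A3 downbeat P4
bar 2: v0=F3 v1=C4 downbeat P5
bar 3: v0=E3 v1=F4 downbeat m2
bar 4: v0=D3 v1=G3 downbeat P4
bar 5: v0=D3 v1=D4 downbeat P8
bar 6: v0=C3 v1=C4 downbeat P8
  -> R4 @ bar 1 tick 0 v(0, 1): E3/A3 P4 untreated
  -> R4 @ bar 3 tick 0 v(0, 1): E3/F4 m2 untreated
  -> R7 @ bar 3 tick 2 v(1,): F4->G3 leap 10st
  -> R4 @ bar 4 tick 0 v(0, 1): D3/G3 P4 untreated
  -> R8 @ bar 5 tick 0 v(0, 1): penult P8 not 3rd/6th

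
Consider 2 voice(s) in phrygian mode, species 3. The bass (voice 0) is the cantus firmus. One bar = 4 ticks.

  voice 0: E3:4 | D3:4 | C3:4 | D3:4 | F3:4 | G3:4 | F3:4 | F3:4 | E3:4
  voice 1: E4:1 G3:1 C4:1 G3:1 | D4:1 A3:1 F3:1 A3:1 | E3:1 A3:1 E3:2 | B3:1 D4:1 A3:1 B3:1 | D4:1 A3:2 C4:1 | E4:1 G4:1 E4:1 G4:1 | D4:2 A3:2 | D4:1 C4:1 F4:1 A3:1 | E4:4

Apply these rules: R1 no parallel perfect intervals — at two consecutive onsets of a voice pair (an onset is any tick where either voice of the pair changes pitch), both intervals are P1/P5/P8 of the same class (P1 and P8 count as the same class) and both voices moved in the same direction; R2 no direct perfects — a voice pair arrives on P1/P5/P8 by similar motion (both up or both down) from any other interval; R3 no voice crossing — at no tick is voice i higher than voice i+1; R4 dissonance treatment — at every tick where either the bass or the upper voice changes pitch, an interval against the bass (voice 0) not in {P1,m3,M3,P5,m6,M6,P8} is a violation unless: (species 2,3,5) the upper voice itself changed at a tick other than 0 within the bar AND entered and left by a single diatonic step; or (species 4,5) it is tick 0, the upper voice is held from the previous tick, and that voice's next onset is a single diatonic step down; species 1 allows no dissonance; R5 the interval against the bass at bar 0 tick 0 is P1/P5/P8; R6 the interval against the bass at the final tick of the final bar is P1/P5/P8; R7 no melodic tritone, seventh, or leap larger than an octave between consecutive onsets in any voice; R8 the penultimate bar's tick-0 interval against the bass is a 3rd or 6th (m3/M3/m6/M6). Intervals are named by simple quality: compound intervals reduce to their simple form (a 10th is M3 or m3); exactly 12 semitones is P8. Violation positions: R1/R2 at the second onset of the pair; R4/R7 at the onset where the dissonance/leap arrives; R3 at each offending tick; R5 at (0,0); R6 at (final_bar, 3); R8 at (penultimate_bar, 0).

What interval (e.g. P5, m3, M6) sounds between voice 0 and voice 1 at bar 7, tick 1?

P5

voice 0=F3 voice 1=C4 -> P5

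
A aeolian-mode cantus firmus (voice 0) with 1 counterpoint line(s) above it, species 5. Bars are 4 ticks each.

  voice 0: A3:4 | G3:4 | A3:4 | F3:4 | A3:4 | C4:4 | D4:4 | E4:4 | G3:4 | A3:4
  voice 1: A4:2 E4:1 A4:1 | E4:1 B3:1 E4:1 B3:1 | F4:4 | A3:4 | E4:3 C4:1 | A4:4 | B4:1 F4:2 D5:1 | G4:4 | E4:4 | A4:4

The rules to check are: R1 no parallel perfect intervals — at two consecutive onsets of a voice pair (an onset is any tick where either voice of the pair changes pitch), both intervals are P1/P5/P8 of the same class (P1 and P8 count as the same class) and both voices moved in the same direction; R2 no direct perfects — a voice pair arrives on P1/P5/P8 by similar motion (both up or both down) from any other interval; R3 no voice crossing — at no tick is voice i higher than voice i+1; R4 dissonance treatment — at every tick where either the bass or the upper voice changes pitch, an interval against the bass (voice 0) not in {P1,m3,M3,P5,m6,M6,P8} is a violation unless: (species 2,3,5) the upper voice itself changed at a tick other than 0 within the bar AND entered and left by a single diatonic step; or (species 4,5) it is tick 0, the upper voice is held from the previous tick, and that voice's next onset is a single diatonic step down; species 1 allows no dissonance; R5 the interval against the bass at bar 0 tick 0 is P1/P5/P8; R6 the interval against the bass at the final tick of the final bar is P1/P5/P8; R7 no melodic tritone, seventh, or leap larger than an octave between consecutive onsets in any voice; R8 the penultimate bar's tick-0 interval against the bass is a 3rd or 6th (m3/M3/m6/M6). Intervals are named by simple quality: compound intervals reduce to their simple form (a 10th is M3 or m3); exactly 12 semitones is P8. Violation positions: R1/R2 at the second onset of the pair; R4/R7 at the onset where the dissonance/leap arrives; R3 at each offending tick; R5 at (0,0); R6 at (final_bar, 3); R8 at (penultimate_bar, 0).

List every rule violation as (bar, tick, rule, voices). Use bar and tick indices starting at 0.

(2, 0, R7, (1,))
(4, 0, R2, (0, 1))
(6, 1, R7, (1,))
(9, 0, R2, (0, 1))

bar 0: v0=A3 v1=A4 downbeat P8
bar 1: v0=G3 v1=E4 downbeat M6
bar 2: v0=A3 v1=F4 downbeat m6
bar 3: v0=F3 v1=A3 downbeat M3
bar 4: v0=A3 v1=E4 downbeat P5
bar 5: v0=C4 v1=A4 downbeat M6
bar 6: v0=D4 v1=B4 downbeat M6
bar 7: v0=E4 v1=G4 downbeat m3
bar 8: v0=G3 v1=E4 downbeat M6
bar 9: v0=A3 v1=A4 downbeat P8
  -> R7 @ bar 2 tick 0 v(1,): B3->F4 leap 6st
  -> R2 @ bar 4 tick 0 v(0, 1): F3/A3 M3 -> A3/E4 P5 similar
  -> R7 @ bar 6 tick 1 v(1,): B4->F4 leap 6st
  -> R2 @ bar 9 tick 0 v(0, 1): G3/E4 M6 -> A3/A4 P8 similar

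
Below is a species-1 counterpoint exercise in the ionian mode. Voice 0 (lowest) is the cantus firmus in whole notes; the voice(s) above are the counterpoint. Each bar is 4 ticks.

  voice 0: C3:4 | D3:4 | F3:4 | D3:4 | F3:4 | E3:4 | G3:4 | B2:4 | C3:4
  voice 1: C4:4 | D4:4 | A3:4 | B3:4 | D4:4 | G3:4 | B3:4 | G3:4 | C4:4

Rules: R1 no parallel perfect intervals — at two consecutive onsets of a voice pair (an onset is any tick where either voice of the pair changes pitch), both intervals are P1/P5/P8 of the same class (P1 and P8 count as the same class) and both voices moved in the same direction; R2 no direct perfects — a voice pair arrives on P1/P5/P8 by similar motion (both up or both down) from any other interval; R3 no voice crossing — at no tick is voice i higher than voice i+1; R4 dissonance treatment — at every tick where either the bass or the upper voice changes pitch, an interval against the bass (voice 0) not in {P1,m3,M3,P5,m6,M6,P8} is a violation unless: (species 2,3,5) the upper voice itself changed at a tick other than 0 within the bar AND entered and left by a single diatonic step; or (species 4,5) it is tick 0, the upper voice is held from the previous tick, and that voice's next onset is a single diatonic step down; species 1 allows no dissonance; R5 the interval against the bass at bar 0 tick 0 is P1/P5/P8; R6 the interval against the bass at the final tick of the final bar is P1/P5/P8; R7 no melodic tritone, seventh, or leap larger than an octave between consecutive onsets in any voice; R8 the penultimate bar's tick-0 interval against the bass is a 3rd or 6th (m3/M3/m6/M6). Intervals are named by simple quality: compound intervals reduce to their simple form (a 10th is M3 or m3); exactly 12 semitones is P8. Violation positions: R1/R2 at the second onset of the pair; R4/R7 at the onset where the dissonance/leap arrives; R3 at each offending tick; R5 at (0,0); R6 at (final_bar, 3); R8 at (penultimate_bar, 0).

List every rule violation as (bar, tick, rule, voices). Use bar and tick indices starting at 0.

(1, 0, R1, (0, 1))
(8, 0, R2, (0, 1))

bar 0: v0=C3 v1=C4 downbeat P8
bar 1: v0=D3 v1=D4 downbeat P8
bar 2: v0=F3 v1=A3 downbeat M3
bar 3: v0=D3 v1=B3 downbeat M6
bar 4: v0=F3 v1=D4 downbeat M6
bar 5: v0=E3 v1=G3 downbeat m3
bar 6: v0=G3 v1=B3 downbeat M3
bar 7: v0=B2 v1=G3 downbeat m6
bar 8: v0=C3 v1=C4 downbeat P8
  -> R1 @ bar 1 tick 0 v(0, 1): C3/C4 P8 -> D3/D4 P8 similar
  -> R2 @ bar 8 tick 0 v(0, 1): B2/G3 m6 -> C3/C4 P8 similar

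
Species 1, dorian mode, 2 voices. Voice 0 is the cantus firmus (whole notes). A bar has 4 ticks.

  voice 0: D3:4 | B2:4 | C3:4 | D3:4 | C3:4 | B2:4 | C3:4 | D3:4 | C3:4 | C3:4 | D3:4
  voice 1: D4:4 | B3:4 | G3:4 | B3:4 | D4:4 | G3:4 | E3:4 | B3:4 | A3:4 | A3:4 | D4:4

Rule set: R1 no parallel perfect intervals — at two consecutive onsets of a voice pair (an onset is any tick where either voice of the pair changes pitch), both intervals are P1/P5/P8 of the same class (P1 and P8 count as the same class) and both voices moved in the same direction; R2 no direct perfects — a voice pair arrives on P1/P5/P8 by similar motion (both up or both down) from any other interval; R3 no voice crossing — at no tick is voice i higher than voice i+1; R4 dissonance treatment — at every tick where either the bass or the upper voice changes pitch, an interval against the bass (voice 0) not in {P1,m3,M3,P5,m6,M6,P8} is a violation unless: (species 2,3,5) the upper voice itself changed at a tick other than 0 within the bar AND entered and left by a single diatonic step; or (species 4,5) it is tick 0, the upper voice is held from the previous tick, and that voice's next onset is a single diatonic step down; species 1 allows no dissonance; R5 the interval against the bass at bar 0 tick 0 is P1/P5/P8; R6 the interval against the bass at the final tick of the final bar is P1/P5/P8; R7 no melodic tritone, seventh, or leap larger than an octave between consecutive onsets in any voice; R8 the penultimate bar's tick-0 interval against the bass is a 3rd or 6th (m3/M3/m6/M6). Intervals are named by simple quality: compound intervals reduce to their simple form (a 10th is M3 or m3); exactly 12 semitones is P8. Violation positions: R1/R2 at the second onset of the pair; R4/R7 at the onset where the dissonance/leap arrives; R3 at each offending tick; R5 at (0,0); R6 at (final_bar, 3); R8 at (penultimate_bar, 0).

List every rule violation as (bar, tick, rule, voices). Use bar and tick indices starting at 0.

bar 0: v0=D3 v1=D4 downbeat P8
bar 1: v0=B2 v1=B3 downbeat P8
bar 2: v0=C3 v1=G3 downbeat P5
bar 3: v0=D3 v1=B3 downbeat M6
bar 4: v0=C3 v1=D4 downbeat M2
bar 5: v0=B2 v1=G3 downbeat m6
bar 6: v0=C3 v1=E3 downbeat M3
bar 7: v0=D3 v1=B3 downbeat M6
bar 8: v0=C3 v1=A3 downbeat M6
bar 9: v0=C3 v1=A3 downbeat M6
bar 10: v0=D3 v1=D4 downbeat P8
  -> R1 @ bar 1 tick 0 v(0, 1): D3/D4 P8 -> B2/B3 P8 similar
  -> R4 @ bar 4 tick 0 v(0, 1): C3/D4 M2 untreated
  -> R2 @ bar 10 tick 0 v(0, 1): C3/A3 M6 -> D3/D4 P8 similar

(1, 0, R1, (0, 1))
(4, 0, R4, (0, 1))
(10, 0, R2, (0, 1))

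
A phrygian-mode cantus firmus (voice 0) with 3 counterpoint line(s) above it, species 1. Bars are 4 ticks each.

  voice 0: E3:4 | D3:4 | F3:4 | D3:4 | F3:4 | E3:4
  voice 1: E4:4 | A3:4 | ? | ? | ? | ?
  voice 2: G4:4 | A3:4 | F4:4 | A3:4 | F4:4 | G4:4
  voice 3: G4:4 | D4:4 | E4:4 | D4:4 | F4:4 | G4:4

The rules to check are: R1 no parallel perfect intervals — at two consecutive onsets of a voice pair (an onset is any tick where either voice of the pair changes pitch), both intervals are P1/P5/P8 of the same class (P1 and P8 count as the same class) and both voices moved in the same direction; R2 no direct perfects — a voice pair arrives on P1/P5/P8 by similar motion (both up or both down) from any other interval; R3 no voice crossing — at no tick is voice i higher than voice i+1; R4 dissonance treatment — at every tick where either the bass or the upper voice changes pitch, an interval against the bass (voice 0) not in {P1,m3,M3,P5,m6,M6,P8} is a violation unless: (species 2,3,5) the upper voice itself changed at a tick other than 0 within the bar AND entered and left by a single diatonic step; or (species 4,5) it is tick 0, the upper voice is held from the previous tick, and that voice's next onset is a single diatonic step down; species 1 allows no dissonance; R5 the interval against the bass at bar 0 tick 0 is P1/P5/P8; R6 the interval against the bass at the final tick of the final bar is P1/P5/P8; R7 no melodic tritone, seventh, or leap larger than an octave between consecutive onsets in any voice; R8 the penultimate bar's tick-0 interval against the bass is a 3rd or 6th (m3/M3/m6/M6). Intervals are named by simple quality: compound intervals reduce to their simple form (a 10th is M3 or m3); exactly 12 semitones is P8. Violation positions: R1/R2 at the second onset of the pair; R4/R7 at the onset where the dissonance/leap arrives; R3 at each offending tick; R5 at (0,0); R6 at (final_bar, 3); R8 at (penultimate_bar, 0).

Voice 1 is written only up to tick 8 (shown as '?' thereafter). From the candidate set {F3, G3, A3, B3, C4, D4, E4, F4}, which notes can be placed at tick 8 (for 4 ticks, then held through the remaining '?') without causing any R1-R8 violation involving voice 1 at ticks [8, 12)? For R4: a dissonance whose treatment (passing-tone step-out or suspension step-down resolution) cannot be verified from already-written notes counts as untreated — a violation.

F3: legal
G3: violates R4
A3: legal
B3: violates R4
C4: violates R1
D4: legal
E4: violates R2,R4
F4: violates R1,R2

{A3, D4, F3}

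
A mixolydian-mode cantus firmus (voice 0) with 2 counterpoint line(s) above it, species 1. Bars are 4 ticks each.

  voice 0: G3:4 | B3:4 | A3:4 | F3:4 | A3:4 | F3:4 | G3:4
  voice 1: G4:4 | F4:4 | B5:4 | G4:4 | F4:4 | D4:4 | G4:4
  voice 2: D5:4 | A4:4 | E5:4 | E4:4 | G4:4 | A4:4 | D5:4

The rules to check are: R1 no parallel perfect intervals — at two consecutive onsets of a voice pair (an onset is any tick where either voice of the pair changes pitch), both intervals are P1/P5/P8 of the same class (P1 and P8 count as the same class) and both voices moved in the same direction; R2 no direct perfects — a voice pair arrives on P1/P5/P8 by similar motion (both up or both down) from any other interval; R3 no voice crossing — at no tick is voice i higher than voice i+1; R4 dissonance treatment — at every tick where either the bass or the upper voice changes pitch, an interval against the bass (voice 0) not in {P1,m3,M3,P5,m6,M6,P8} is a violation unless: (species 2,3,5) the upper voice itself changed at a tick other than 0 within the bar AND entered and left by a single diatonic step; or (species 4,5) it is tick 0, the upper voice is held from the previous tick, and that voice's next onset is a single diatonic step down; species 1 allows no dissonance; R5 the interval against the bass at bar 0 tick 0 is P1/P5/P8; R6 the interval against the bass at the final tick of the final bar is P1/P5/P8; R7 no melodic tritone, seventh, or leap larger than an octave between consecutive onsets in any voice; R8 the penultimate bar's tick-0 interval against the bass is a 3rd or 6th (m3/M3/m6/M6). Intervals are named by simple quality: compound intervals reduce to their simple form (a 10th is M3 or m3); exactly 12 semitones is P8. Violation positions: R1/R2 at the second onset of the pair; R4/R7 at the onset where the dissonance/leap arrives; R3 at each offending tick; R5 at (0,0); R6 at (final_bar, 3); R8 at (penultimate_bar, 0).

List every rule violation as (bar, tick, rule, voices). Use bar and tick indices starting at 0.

(1, 0, R4, (0, 1))
(1, 0, R4, (0, 2))
(2, 0, R2, (1, 2))
(2, 0, R3, (1, 2))
(2, 0, R4, (0, 1))
(2, 0, R7, (1,))
(2, 1, R3, (1, 2))
(2, 2, R3, (1, 2))
(2, 3, R3, (1, 2))
(3, 0, R3, (1, 2))
(3, 0, R4, (0, 1))
(3, 0, R4, (0, 2))
(3, 0, R7, (1,))
(3, 1, R3, (1, 2))
(3, 2, R3, (1, 2))
(3, 3, R3, (1, 2))
(4, 0, R4, (0, 2))
(6, 0, R1, (1, 2))
(6, 0, R2, (0, 1))
(6, 0, R2, (0, 2))

bar 0: v0=G3 v1=G4 v2=D5 downbeat P5
bar 1: v0=B3 v1=F4 v2=A4 downbeat m7
bar 2: v0=A3 v1=B5 v2=E5 downbeat P5
bar 3: v0=F3 v1=G4 v2=E4 downbeat M7
bar 4: v0=A3 v1=F4 v2=G4 downbeat m7
bar 5: v0=F3 v1=D4 v2=A4 downbeat M3
bar 6: v0=G3 v1=G4 v2=D5 downbeat P5
  -> R4 @ bar 1 tick 0 v(0, 1): B3/F4 TT untreated
  -> R4 @ bar 1 tick 0 v(0, 2): B3/A4 m7 untreated
  -> R2 @ bar 2 tick 0 v(1, 2): F4/A4 M3 -> B5/E5 P5 similar
  -> R3 @ bar 2 tick 0 v(1, 2): B5 above E5
  -> R4 @ bar 2 tick 0 v(0, 1): A3/B5 M2 untreated
  -> R7 @ bar 2 tick 0 v(1,): F4->B5 leap 18st
  -> R3 @ bar 2 tick 1 v(1, 2): B5 above E5
  -> R3 @ bar 2 tick 2 v(1, 2): B5 above E5
  -> R3 @ bar 2 tick 3 v(1, 2): B5 above E5
  -> R3 @ bar 3 tick 0 v(1, 2): G4 above E4
  -> R4 @ bar 3 tick 0 v(0, 1): F3/G4 M2 untreated
  -> R4 @ bar 3 tick 0 v(0, 2): F3/E4 M7 untreated
  -> R7 @ bar 3 tick 0 v(1,): B5->G4 leap 16st
  -> R3 @ bar 3 tick 1 v(1, 2): G4 above E4
  -> R3 @ bar 3 tick 2 v(1, 2): G4 above E4
  -> R3 @ bar 3 tick 3 v(1, 2): G4 above E4
  -> R4 @ bar 4 tick 0 v(0, 2): A3/G4 m7 untreated
  -> R1 @ bar 6 tick 0 v(1, 2): D4/A4 P5 -> G4/D5 P5 similar
  -> R2 @ bar 6 tick 0 v(0, 1): F3/D4 M6 -> G3/G4 P8 similar
  -> R2 @ bar 6 tick 0 v(0, 2): F3/A4 M3 -> G3/D5 P5 similar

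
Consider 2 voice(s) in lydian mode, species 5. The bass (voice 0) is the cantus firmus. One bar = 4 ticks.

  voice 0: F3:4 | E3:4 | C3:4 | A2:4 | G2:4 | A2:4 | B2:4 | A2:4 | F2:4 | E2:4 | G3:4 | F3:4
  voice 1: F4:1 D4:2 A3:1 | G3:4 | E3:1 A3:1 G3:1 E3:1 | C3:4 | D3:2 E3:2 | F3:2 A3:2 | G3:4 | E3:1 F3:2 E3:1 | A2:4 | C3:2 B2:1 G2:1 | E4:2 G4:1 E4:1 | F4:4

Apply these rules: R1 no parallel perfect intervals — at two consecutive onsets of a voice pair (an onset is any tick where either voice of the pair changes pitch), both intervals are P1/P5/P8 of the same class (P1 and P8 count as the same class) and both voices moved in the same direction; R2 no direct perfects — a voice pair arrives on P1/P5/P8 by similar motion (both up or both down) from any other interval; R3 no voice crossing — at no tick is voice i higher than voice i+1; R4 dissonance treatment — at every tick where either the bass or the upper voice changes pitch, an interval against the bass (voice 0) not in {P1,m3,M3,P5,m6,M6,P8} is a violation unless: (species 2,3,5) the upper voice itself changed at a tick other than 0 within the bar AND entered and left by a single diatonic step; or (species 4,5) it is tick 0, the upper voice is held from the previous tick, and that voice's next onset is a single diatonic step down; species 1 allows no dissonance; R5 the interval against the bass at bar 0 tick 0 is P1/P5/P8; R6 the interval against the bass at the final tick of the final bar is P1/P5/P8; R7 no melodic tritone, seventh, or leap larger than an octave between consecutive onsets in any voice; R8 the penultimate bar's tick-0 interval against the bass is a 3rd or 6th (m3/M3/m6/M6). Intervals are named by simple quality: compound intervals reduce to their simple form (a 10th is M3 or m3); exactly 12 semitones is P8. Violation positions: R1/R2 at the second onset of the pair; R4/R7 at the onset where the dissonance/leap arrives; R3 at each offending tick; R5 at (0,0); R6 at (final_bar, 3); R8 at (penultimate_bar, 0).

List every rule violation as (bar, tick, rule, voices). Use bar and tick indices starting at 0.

(7, 0, R2, (0, 1))
(10, 0, R7, (0,))
(10, 0, R7, (1,))

bar 0: v0=F3 v1=F4 downbeat P8
bar 1: v0=E3 v1=G3 downbeat m3
bar 2: v0=C3 v1=E3 downbeat M3
bar 3: v0=A2 v1=C3 downbeat m3
bar 4: v0=G2 v1=D3 downbeat P5
bar 5: v0=A2 v1=F3 downbeat m6
bar 6: v0=B2 v1=G3 downbeat m6
bar 7: v0=A2 v1=E3 downbeat P5
bar 8: v0=F2 v1=A2 downbeat M3
bar 9: v0=E2 v1=C3 downbeat m6
bar 10: v0=G3 v1=E4 downbeat M6
bar 11: v0=F3 v1=F4 downbeat P8
  -> R2 @ bar 7 tick 0 v(0, 1): B2/G3 m6 -> A2/E3 P5 similar
  -> R7 @ bar 10 tick 0 v(0,): E2->G3 leap 15st
  -> R7 @ bar 10 tick 0 v(1,): G2->E4 leap 21st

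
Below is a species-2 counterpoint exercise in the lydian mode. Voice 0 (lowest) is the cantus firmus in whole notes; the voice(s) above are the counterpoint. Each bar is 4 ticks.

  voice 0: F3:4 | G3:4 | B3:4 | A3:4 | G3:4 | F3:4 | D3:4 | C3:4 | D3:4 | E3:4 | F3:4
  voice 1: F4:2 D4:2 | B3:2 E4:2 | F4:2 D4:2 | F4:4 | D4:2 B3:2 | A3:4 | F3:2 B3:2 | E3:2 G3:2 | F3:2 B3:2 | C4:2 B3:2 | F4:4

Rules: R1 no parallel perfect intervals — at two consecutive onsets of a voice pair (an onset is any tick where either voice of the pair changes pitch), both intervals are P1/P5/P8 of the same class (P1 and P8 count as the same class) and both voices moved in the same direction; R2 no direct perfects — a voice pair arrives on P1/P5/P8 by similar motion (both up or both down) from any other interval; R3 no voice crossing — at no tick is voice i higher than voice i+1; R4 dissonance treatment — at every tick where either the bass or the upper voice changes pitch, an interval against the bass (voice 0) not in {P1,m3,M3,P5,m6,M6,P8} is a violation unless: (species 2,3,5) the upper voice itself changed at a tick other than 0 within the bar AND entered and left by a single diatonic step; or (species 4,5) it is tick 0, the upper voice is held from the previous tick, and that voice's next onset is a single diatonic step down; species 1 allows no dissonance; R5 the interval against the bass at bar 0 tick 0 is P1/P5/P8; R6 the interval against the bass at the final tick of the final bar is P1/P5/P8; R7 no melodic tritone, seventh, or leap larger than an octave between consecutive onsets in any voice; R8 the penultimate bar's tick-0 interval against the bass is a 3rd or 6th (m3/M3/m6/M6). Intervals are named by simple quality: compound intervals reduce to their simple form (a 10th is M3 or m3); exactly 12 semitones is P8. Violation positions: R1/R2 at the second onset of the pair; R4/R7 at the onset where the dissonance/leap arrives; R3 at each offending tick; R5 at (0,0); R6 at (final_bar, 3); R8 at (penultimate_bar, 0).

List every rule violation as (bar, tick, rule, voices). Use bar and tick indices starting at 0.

bar 0: v0=F3 v1=F4 downbeat P8
bar 1: v0=G3 v1=B3 downbeat M3
bar 2: v0=B3 v1=F4 downbeat TT
bar 3: v0=A3 v1=F4 downbeat m6
bar 4: v0=G3 v1=D4 downbeat P5
bar 5: v0=F3 v1=A3 downbeat M3
bar 6: v0=D3 v1=F3 downbeat m3
bar 7: v0=C3 v1=E3 downbeat M3
bar 8: v0=D3 v1=F3 downbeat m3
bar 9: v0=E3 v1=C4 downbeat m6
bar 10: v0=F3 v1=F4 downbeat P8
  -> R4 @ bar 2 tick 0 v(0, 1): B3/F4 TT untreated
  -> R2 @ bar 4 tick 0 v(0, 1): A3/F4 m6 -> G3/D4 P5 similar
  -> R7 @ bar 6 tick 2 v(1,): F3->B3 leap 6st
  -> R7 @ bar 8 tick 2 v(1,): F3->B3 leap 6st
  -> R2 @ bar 10 tick 0 v(0, 1): E3/B3 P5 -> F3/F4 P8 similar
  -> R7 @ bar 10 tick 0 v(1,): B3->F4 leap 6st

(2, 0, R4, (0, 1))
(4, 0, R2, (0, 1))
(6, 2, R7, (1,))
(8, 2, R7, (1,))
(10, 0, R2, (0, 1))
(10, 0, R7, (1,))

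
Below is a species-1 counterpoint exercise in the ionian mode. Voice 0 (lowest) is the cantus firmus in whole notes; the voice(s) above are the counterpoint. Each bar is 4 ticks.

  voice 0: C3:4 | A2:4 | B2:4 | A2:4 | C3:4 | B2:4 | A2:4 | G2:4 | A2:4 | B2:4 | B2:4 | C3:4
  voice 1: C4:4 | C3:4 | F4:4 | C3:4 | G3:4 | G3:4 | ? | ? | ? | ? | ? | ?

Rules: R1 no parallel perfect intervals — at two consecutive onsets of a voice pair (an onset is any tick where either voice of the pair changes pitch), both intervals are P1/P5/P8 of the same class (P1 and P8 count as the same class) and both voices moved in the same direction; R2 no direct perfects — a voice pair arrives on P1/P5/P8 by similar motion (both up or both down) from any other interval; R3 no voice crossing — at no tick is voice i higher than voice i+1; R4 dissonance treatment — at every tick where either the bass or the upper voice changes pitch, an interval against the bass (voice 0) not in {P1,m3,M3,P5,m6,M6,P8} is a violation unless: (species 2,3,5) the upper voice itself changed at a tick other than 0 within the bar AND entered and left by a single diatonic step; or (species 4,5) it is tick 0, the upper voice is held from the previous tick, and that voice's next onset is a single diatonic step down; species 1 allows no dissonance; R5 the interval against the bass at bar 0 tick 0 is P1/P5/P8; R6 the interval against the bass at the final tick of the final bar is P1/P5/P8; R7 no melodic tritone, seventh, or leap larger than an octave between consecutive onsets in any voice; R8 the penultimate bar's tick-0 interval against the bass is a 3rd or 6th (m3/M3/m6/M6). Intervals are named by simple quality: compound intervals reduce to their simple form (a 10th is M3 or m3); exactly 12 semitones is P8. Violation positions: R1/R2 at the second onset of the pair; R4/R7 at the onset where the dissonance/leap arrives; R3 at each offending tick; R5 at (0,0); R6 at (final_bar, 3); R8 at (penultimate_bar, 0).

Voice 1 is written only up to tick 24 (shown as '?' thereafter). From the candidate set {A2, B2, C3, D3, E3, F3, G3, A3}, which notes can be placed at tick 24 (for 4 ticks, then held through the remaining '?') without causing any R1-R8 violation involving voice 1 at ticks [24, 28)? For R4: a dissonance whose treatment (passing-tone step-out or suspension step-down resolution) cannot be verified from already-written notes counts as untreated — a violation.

{A3, C3, F3}

A2: violates R2,R7
B2: violates R4
C3: legal
D3: violates R4
E3: violates R2
F3: legal
G3: violates R4
A3: legal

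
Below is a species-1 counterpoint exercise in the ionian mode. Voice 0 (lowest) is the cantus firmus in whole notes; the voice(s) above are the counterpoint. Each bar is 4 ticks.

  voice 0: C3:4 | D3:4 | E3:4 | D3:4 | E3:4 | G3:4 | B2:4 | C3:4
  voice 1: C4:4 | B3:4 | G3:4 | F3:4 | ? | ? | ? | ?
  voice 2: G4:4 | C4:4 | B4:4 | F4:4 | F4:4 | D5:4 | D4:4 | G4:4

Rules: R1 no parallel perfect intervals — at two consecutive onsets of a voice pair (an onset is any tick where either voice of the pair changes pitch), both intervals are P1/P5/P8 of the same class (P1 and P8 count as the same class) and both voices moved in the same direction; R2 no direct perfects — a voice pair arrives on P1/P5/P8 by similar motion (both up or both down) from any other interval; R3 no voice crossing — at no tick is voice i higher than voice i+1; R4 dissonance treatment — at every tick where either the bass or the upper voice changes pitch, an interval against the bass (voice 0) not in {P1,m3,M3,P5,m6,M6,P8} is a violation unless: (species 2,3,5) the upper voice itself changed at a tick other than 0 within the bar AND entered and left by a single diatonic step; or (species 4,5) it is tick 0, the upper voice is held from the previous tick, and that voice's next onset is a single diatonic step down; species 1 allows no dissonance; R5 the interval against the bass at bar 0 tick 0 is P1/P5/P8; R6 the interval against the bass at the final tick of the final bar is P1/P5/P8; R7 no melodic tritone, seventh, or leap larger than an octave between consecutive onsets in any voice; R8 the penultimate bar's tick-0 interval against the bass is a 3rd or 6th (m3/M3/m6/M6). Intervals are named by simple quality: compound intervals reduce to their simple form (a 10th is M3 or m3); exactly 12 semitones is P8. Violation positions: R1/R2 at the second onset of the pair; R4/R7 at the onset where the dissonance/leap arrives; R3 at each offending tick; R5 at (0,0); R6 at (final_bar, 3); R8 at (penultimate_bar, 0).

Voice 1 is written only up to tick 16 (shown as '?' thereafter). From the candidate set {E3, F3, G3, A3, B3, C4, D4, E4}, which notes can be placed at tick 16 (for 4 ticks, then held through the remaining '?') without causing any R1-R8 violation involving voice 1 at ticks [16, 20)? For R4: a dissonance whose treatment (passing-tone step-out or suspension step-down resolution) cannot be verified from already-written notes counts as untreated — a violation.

E3: legal
F3: violates R4
G3: legal
A3: violates R4
B3: violates R2,R7
C4: legal
D4: violates R4
E4: violates R2,R7

{C4, E3, G3}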